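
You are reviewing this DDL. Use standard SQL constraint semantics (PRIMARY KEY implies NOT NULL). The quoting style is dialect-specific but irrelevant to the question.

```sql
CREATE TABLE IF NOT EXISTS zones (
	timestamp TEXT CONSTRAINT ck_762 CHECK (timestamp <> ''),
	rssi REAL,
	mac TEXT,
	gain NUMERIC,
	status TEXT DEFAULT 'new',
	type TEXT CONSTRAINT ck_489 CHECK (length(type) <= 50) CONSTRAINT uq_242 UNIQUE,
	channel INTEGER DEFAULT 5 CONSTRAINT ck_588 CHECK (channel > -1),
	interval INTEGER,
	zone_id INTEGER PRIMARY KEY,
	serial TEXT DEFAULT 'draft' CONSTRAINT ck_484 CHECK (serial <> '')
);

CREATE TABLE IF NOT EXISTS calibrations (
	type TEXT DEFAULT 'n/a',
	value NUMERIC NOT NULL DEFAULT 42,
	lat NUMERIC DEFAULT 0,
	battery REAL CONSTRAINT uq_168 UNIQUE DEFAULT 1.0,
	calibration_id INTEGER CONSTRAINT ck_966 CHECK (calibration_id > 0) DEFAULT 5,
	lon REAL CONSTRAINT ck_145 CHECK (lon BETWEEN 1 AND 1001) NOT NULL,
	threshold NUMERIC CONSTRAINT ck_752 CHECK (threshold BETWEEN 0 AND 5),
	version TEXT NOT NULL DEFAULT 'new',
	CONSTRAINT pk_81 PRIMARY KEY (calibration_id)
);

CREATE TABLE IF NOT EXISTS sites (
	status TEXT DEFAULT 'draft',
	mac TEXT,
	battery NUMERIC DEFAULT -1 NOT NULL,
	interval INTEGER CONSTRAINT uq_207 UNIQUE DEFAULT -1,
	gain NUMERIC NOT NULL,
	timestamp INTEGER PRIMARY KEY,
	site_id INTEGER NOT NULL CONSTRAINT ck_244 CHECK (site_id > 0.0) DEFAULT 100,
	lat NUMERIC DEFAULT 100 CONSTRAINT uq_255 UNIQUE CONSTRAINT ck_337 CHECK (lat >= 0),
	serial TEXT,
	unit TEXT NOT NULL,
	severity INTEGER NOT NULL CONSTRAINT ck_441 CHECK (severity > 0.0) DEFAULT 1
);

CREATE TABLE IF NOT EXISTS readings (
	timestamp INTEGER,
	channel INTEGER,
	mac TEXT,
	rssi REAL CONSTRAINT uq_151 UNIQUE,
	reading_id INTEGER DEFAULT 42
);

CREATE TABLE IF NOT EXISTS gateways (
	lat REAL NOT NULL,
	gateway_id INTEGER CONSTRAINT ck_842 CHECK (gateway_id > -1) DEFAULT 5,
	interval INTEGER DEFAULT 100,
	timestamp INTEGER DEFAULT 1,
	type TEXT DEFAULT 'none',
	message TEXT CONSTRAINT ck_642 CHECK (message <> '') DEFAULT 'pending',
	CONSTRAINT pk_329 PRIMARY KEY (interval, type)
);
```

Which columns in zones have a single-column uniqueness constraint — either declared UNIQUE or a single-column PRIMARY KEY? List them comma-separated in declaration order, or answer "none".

- timestamp: no UNIQUE or single-column PK constraint.
- rssi: no UNIQUE or single-column PK constraint.
- mac: no UNIQUE or single-column PK constraint.
- gain: no UNIQUE or single-column PK constraint.
- status: no UNIQUE or single-column PK constraint.
- type: declared UNIQUE → unique.
- channel: no UNIQUE or single-column PK constraint.
- interval: no UNIQUE or single-column PK constraint.
- zone_id: single-column PRIMARY KEY → unique.
- serial: no UNIQUE or single-column PK constraint.

type, zone_id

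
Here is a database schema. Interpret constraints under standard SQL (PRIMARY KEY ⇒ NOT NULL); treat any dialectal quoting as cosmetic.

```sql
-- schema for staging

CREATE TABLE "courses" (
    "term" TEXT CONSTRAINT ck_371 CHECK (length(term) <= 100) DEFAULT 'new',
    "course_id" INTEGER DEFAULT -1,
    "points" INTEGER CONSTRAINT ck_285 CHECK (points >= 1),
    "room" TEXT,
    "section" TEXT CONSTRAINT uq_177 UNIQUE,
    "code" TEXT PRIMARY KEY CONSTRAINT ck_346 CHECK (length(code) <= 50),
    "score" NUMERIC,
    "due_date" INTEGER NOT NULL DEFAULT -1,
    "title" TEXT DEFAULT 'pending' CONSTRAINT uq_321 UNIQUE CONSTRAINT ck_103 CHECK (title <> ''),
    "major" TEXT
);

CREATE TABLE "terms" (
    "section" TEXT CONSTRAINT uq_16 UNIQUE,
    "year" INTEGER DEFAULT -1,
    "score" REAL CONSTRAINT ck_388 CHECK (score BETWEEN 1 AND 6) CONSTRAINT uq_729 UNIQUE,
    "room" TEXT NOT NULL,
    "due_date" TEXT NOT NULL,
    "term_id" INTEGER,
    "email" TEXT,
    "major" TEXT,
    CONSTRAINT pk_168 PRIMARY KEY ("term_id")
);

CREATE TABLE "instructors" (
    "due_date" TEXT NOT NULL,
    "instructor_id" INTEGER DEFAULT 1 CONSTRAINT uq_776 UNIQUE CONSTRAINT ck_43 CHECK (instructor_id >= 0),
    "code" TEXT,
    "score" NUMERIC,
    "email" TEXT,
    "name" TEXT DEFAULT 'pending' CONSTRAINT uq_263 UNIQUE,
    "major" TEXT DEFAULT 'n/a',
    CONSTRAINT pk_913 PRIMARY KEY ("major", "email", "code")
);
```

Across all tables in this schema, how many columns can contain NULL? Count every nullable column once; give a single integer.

courses: 8 nullable (term, course_id, points, room, section, score, title, major — PK (code) and explicit NOT NULL columns excluded).
terms: 5 nullable (section, year, score, email, major — PK (term_id) and explicit NOT NULL columns excluded).
instructors: 3 nullable (instructor_id, score, name — PK (major, email, code) and explicit NOT NULL columns excluded).
Total: 8 + 5 + 3 = 16.

16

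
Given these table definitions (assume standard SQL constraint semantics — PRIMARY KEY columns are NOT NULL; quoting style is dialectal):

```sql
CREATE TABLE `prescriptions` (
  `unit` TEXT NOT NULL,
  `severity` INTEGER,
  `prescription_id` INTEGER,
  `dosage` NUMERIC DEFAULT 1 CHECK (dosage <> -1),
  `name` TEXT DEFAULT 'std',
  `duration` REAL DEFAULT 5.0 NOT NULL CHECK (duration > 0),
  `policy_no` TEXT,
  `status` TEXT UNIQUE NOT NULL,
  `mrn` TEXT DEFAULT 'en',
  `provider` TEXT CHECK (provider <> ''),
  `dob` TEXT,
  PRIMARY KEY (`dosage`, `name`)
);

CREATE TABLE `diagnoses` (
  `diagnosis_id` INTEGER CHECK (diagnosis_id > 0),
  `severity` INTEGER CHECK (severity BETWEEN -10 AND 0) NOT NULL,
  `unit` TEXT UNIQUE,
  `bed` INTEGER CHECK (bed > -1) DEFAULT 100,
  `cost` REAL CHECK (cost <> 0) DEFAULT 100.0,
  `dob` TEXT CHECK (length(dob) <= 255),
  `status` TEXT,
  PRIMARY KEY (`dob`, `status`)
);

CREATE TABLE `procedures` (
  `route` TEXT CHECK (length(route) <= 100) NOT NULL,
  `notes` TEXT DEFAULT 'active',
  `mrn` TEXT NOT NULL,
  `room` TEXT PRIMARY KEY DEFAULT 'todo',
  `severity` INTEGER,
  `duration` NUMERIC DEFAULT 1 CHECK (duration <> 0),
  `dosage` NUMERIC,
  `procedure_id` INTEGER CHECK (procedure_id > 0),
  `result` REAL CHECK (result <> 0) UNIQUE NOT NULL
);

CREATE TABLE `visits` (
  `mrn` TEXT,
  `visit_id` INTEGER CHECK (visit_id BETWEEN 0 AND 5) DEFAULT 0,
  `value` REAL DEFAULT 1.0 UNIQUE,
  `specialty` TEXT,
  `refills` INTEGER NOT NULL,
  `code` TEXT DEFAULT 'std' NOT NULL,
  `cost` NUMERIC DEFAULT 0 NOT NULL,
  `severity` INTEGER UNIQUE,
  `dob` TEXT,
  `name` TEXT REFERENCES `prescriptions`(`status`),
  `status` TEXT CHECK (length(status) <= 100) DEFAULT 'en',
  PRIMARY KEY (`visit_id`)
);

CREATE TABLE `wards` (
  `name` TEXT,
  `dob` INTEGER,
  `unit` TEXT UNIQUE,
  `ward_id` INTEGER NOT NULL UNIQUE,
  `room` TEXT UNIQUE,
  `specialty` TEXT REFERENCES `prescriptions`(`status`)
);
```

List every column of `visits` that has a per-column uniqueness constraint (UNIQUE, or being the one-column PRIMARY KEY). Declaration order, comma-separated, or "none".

- mrn: no UNIQUE or single-column PK constraint.
- visit_id: single-column PRIMARY KEY → unique.
- value: declared UNIQUE → unique.
- specialty: no UNIQUE or single-column PK constraint.
- refills: no UNIQUE or single-column PK constraint.
- code: no UNIQUE or single-column PK constraint.
- cost: no UNIQUE or single-column PK constraint.
- severity: declared UNIQUE → unique.
- dob: no UNIQUE or single-column PK constraint.
- name: no UNIQUE or single-column PK constraint.
- status: no UNIQUE or single-column PK constraint.

visit_id, value, severity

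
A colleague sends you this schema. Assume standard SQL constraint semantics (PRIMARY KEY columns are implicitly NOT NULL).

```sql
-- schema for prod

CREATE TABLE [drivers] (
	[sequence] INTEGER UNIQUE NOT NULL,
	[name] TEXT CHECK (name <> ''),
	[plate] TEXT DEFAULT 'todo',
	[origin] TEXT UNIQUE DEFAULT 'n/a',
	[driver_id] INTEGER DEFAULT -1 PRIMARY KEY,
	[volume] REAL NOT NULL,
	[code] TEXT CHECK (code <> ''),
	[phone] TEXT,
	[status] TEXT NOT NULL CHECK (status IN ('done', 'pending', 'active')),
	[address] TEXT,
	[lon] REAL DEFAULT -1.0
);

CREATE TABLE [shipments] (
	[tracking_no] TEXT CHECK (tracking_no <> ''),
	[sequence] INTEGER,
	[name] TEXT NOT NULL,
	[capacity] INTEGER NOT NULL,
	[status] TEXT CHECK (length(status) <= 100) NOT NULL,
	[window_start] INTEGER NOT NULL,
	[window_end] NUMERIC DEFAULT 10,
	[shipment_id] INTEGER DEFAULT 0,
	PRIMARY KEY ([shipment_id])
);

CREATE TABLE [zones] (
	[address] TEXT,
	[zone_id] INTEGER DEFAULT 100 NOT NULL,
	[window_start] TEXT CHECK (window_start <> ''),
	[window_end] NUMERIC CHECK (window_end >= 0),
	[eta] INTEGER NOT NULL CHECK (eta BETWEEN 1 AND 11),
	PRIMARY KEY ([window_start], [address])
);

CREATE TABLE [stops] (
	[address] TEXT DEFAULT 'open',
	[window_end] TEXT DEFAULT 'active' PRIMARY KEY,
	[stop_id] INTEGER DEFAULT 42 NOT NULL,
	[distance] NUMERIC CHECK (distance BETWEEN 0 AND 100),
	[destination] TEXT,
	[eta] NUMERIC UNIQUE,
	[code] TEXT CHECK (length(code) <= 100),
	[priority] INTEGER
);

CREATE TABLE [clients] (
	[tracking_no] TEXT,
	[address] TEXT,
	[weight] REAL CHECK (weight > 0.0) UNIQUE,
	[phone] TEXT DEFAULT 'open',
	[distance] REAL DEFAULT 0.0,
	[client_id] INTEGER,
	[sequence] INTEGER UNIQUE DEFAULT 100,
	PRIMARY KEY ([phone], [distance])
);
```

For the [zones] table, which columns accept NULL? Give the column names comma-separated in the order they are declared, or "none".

window_end

- address: part of the PRIMARY KEY, which implies NOT NULL → not nullable.
- zone_id: declared NOT NULL → not nullable.
- window_start: part of the PRIMARY KEY, which implies NOT NULL → not nullable.
- window_end: CHECK does not forbid NULL (a CHECK constraint passes when its expression is NULL) → nullable.
- eta: declared NOT NULL → not nullable.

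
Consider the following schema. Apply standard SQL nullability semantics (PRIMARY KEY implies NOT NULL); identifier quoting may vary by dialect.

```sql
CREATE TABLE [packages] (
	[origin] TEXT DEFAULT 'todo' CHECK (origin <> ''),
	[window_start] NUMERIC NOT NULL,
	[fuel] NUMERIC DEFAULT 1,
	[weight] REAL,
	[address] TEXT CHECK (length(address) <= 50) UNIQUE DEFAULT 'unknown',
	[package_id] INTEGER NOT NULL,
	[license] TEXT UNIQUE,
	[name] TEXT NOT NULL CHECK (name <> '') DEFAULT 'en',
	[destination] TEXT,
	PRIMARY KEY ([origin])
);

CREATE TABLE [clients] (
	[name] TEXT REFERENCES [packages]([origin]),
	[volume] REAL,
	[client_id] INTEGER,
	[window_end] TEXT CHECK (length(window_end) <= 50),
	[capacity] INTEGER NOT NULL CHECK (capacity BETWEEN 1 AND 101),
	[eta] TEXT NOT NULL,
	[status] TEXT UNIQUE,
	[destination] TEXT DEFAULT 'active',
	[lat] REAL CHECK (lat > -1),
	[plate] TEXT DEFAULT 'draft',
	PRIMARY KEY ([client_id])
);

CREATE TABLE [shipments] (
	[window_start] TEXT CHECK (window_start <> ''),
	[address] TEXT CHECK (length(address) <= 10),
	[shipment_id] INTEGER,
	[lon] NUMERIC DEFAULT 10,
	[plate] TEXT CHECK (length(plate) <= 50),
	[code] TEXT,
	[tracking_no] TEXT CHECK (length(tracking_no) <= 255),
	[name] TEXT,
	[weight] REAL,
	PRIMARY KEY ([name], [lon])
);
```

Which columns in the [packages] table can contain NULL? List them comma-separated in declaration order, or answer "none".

fuel, weight, address, license, destination

- origin: part of the PRIMARY KEY, which implies NOT NULL → not nullable.
- window_start: declared NOT NULL → not nullable.
- fuel: DEFAULT only fills an omitted column; an explicit NULL is still allowed → nullable.
- weight: no NOT NULL constraint applies → nullable.
- address: CHECK does not forbid NULL (a CHECK constraint passes when its expression is NULL) → nullable.
- package_id: declared NOT NULL → not nullable.
- license: UNIQUE does not imply NOT NULL → nullable.
- name: declared NOT NULL → not nullable.
- destination: no NOT NULL constraint applies → nullable.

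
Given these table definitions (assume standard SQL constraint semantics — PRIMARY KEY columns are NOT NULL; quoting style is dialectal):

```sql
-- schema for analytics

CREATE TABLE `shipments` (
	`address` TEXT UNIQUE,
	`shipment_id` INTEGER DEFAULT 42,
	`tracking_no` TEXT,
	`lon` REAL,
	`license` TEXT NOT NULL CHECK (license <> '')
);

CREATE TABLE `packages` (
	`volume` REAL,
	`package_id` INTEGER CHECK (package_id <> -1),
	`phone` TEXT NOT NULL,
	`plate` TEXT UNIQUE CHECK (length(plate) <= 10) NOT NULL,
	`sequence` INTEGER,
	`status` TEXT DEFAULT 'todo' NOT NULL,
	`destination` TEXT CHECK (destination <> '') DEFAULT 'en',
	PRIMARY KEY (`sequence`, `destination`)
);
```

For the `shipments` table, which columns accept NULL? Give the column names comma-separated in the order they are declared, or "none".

address, shipment_id, tracking_no, lon

- address: UNIQUE does not imply NOT NULL → nullable.
- shipment_id: DEFAULT only fills an omitted column; an explicit NULL is still allowed → nullable.
- tracking_no: no NOT NULL constraint applies → nullable.
- lon: no NOT NULL constraint applies → nullable.
- license: declared NOT NULL → not nullable.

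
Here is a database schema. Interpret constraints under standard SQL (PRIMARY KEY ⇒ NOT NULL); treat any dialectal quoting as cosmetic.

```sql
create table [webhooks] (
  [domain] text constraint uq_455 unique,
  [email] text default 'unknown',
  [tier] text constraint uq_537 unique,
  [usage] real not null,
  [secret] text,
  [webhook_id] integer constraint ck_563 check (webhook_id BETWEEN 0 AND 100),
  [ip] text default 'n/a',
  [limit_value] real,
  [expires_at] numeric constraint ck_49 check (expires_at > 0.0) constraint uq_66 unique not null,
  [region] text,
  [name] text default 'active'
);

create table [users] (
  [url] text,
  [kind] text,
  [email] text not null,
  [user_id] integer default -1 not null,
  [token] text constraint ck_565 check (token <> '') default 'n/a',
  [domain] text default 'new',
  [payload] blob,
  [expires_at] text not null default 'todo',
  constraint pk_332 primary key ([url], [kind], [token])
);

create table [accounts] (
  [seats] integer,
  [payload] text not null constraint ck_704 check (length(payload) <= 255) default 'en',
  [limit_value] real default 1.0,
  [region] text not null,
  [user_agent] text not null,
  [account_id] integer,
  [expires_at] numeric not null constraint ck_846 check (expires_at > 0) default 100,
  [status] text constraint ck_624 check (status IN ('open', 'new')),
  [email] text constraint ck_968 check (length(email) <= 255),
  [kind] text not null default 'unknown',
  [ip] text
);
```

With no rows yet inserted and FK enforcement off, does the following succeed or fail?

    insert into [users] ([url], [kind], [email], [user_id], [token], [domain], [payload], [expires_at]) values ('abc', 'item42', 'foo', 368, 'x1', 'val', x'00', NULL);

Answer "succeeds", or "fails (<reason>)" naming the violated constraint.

expires_at is explicitly set to NULL, but expires_at is declared NOT NULL.

fails (NOT NULL on expires_at)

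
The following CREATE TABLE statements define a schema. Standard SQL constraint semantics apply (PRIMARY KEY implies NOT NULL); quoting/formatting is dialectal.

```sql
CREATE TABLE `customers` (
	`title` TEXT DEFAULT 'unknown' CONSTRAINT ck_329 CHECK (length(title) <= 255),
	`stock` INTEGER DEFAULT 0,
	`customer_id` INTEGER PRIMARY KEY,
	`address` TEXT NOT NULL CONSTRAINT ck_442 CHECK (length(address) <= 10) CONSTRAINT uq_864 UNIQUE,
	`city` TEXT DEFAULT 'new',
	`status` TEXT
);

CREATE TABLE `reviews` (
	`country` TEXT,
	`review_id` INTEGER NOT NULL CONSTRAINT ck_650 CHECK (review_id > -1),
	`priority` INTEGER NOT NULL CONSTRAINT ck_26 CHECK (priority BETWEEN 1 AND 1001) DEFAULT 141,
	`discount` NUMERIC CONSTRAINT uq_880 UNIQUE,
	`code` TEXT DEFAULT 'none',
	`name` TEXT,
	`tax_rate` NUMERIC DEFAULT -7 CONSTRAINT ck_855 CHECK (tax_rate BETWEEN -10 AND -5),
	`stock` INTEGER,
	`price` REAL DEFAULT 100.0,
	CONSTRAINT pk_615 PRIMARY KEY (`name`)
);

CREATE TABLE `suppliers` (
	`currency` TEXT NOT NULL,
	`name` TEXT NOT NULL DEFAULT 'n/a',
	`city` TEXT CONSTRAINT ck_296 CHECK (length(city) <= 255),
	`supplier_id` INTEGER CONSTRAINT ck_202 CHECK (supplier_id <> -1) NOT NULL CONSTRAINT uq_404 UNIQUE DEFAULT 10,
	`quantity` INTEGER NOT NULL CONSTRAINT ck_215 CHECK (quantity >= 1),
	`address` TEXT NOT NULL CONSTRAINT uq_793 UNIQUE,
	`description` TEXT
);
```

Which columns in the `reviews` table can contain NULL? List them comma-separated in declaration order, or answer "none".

- country: no NOT NULL constraint applies → nullable.
- review_id: declared NOT NULL → not nullable.
- priority: declared NOT NULL → not nullable.
- discount: UNIQUE does not imply NOT NULL → nullable.
- code: DEFAULT only fills an omitted column; an explicit NULL is still allowed → nullable.
- name: part of the PRIMARY KEY, which implies NOT NULL → not nullable.
- tax_rate: CHECK does not forbid NULL (a CHECK constraint passes when its expression is NULL) → nullable.
- stock: no NOT NULL constraint applies → nullable.
- price: DEFAULT only fills an omitted column; an explicit NULL is still allowed → nullable.

country, discount, code, tax_rate, stock, price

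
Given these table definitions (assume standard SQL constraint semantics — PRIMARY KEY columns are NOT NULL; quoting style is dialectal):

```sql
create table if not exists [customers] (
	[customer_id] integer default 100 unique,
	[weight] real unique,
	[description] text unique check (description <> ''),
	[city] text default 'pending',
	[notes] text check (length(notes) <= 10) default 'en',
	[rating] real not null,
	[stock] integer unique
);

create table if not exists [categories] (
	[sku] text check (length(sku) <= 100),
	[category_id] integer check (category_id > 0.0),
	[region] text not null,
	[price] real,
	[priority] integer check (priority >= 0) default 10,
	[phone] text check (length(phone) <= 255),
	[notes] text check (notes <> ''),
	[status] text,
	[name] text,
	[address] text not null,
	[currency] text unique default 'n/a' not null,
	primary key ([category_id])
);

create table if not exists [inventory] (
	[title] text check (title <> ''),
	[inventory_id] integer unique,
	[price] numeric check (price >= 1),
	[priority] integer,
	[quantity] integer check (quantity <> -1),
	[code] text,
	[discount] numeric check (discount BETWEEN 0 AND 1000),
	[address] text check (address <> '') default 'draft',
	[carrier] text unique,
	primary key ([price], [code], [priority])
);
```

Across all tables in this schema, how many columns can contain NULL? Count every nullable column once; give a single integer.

customers: 6 nullable (customer_id, weight, description, city, notes, stock — PK none and explicit NOT NULL columns excluded).
categories: 7 nullable (sku, price, priority, phone, notes, status, name — PK (category_id) and explicit NOT NULL columns excluded).
inventory: 6 nullable (title, inventory_id, quantity, discount, address, carrier — PK (price, code, priority) and explicit NOT NULL columns excluded).
Total: 6 + 7 + 6 = 19.

19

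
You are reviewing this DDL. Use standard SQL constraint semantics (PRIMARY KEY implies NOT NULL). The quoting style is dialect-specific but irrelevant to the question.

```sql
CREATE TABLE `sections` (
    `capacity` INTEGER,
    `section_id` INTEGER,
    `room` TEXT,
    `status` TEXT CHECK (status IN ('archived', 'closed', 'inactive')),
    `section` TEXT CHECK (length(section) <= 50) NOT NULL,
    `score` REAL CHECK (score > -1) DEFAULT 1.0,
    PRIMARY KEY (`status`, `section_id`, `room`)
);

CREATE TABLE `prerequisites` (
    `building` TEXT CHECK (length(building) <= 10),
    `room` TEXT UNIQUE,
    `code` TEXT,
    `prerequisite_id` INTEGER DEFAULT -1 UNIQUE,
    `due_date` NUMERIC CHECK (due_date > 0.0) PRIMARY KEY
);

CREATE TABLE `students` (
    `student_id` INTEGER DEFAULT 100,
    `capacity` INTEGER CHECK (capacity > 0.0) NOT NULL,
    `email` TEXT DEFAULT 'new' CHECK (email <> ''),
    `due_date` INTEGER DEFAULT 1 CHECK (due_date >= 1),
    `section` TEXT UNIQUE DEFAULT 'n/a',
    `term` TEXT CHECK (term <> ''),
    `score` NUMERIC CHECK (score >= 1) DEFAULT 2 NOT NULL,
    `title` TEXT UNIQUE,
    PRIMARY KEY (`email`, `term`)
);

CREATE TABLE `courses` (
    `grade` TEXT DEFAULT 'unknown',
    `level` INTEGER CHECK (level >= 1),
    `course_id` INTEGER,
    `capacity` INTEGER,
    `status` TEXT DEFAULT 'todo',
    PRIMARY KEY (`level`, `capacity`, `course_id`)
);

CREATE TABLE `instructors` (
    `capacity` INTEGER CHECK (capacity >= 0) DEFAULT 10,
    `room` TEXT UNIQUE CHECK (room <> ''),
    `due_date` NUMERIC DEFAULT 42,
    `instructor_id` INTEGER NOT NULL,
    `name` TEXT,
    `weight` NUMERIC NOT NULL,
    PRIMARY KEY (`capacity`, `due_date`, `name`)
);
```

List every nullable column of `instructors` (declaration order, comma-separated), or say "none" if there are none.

room

- capacity: part of the PRIMARY KEY, which implies NOT NULL → not nullable.
- room: CHECK does not forbid NULL (a CHECK constraint passes when its expression is NULL) → nullable.
- due_date: part of the PRIMARY KEY, which implies NOT NULL → not nullable.
- instructor_id: declared NOT NULL → not nullable.
- name: part of the PRIMARY KEY, which implies NOT NULL → not nullable.
- weight: declared NOT NULL → not nullable.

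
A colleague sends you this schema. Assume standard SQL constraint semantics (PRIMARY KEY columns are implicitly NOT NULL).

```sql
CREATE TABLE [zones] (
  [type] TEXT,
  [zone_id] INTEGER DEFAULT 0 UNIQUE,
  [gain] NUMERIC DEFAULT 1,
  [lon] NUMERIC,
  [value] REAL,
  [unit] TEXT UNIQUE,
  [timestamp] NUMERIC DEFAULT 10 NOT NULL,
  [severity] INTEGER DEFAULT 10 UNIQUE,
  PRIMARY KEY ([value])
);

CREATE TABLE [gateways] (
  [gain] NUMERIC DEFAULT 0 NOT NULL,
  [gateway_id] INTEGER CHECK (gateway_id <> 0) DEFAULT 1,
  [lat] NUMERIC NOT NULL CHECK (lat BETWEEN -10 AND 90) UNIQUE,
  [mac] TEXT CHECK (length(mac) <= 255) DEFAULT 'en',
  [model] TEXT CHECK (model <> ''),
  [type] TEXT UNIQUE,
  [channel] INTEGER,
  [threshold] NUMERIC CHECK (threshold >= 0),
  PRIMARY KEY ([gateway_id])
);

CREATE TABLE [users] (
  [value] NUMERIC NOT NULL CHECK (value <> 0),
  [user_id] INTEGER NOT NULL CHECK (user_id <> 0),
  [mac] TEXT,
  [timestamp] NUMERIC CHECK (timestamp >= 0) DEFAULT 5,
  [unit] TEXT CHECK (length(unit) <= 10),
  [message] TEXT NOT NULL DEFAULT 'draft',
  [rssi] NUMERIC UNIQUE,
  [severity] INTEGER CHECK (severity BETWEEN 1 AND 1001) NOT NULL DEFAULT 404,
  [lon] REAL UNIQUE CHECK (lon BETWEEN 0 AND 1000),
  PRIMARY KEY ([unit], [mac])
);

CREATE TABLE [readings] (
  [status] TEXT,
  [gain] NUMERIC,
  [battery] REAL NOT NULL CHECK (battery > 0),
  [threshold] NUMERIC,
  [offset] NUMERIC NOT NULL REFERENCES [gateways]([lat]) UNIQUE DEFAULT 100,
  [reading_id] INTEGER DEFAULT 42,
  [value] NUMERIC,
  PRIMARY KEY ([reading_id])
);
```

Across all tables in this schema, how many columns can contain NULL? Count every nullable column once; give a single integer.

zones: 6 nullable (type, zone_id, gain, lon, unit, severity — PK (value) and explicit NOT NULL columns excluded).
gateways: 5 nullable (mac, model, type, channel, threshold — PK (gateway_id) and explicit NOT NULL columns excluded).
users: 3 nullable (timestamp, rssi, lon — PK (unit, mac) and explicit NOT NULL columns excluded).
readings: 4 nullable (status, gain, threshold, value — PK (reading_id) and explicit NOT NULL columns excluded).
Total: 6 + 5 + 3 + 4 = 18.

18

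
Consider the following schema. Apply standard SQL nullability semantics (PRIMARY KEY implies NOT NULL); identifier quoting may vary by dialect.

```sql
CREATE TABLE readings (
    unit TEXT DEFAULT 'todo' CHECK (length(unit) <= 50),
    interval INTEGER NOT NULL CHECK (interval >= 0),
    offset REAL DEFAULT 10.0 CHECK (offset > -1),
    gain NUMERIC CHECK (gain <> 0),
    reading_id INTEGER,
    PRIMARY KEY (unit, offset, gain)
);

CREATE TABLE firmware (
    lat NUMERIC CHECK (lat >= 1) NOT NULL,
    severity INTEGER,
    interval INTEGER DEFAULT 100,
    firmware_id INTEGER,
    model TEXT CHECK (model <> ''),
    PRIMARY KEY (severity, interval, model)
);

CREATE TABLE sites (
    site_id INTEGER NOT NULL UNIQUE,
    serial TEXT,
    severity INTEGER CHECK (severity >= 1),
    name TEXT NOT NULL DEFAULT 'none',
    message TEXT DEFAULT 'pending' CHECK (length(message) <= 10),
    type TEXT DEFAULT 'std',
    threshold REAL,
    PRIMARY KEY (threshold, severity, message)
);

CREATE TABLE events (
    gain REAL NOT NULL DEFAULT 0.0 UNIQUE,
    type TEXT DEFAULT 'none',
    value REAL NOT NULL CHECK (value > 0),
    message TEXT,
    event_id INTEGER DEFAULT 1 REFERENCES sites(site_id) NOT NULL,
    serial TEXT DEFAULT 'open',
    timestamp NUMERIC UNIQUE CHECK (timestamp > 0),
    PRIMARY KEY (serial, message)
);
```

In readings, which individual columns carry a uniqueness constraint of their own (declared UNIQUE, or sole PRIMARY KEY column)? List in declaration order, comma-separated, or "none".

- unit: part of a composite PRIMARY KEY — only the tuple is unique, not this column on its own.
- interval: no UNIQUE or single-column PK constraint.
- offset: part of a composite PRIMARY KEY — only the tuple is unique, not this column on its own.
- gain: part of a composite PRIMARY KEY — only the tuple is unique, not this column on its own.
- reading_id: no UNIQUE or single-column PK constraint.

none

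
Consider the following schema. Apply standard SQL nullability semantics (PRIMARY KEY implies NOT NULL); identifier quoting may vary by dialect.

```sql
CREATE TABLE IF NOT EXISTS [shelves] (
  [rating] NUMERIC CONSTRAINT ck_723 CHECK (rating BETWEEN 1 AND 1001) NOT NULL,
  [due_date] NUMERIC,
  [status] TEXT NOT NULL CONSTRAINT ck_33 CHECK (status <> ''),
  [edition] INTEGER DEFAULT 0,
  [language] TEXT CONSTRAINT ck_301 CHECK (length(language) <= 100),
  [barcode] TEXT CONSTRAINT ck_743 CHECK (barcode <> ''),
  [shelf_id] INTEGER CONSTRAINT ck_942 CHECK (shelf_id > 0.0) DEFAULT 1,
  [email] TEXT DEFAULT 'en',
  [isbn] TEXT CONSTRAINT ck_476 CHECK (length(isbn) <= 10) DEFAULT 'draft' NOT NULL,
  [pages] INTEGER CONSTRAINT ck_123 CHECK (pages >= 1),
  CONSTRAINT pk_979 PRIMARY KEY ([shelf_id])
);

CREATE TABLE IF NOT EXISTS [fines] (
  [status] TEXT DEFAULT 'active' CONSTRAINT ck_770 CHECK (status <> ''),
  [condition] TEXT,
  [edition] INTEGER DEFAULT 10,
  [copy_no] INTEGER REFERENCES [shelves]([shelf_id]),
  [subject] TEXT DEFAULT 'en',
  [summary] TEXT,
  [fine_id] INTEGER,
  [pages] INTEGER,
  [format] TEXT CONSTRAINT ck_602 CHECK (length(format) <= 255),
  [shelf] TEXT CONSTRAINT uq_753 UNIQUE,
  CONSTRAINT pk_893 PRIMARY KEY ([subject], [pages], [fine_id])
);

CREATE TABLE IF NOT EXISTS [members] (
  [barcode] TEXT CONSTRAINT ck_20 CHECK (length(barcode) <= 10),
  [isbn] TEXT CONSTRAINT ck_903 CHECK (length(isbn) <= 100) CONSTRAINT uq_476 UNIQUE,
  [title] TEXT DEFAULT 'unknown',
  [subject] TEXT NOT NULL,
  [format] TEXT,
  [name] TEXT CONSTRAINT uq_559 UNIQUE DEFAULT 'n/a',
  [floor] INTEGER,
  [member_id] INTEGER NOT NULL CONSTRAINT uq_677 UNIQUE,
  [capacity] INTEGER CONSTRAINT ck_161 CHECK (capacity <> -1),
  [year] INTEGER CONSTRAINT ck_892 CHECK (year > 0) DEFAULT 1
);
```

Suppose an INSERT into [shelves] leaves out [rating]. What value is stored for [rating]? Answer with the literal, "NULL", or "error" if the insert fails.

rating has no DEFAULT clause.
Omitting it would insert NULL, but it is declared NOT NULL, so the INSERT fails.

error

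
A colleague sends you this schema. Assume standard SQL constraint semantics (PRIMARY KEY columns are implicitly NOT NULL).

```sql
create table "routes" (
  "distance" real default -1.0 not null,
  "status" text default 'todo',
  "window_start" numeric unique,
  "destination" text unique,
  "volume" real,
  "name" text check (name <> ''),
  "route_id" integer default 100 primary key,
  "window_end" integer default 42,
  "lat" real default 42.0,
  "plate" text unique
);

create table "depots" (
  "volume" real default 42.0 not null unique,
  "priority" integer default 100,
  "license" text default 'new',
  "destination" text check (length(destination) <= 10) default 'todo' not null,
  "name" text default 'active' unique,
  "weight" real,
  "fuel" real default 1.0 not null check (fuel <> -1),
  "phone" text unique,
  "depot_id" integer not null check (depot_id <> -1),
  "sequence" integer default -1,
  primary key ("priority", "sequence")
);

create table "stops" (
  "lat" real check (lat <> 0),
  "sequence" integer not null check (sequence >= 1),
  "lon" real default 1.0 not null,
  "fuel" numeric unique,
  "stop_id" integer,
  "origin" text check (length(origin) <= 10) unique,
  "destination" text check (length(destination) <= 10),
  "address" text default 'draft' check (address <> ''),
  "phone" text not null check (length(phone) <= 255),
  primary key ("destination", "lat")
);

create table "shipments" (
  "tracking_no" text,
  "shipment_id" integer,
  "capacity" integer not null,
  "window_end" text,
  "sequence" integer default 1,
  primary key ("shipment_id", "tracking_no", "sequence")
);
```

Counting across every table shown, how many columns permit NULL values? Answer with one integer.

routes: 8 nullable (status, window_start, destination, volume, name, window_end, lat, plate — PK (route_id) and explicit NOT NULL columns excluded).
depots: 4 nullable (license, name, weight, phone — PK (priority, sequence) and explicit NOT NULL columns excluded).
stops: 4 nullable (fuel, stop_id, origin, address — PK (destination, lat) and explicit NOT NULL columns excluded).
shipments: 1 nullable (window_end — PK (shipment_id, tracking_no, sequence) and explicit NOT NULL columns excluded).
Total: 8 + 4 + 4 + 1 = 17.

17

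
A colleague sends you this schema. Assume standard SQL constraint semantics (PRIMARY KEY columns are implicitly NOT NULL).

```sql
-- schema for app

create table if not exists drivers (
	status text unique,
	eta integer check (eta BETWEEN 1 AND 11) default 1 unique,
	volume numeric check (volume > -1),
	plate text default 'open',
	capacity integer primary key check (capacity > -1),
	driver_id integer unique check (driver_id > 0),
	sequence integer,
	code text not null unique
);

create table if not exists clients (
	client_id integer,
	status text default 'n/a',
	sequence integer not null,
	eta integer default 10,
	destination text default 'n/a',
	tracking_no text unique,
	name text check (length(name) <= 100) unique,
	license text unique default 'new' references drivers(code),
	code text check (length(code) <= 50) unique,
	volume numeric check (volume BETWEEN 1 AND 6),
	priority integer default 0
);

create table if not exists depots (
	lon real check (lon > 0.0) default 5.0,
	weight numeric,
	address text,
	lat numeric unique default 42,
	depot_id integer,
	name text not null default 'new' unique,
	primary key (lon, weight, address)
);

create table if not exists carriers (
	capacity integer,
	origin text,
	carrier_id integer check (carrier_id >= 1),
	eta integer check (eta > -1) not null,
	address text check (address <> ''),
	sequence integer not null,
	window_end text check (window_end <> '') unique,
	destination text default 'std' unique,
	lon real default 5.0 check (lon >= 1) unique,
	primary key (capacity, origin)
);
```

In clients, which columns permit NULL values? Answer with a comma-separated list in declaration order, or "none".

- client_id: no NOT NULL constraint applies → nullable.
- status: DEFAULT only fills an omitted column; an explicit NULL is still allowed → nullable.
- sequence: declared NOT NULL → not nullable.
- eta: DEFAULT only fills an omitted column; an explicit NULL is still allowed → nullable.
- destination: DEFAULT only fills an omitted column; an explicit NULL is still allowed → nullable.
- tracking_no: UNIQUE does not imply NOT NULL → nullable.
- name: CHECK does not forbid NULL (a CHECK constraint passes when its expression is NULL) → nullable.
- license: a foreign key column may be NULL unless separately constrained → nullable.
- code: CHECK does not forbid NULL (a CHECK constraint passes when its expression is NULL) → nullable.
- volume: CHECK does not forbid NULL (a CHECK constraint passes when its expression is NULL) → nullable.
- priority: DEFAULT only fills an omitted column; an explicit NULL is still allowed → nullable.

client_id, status, eta, destination, tracking_no, name, license, code, volume, priority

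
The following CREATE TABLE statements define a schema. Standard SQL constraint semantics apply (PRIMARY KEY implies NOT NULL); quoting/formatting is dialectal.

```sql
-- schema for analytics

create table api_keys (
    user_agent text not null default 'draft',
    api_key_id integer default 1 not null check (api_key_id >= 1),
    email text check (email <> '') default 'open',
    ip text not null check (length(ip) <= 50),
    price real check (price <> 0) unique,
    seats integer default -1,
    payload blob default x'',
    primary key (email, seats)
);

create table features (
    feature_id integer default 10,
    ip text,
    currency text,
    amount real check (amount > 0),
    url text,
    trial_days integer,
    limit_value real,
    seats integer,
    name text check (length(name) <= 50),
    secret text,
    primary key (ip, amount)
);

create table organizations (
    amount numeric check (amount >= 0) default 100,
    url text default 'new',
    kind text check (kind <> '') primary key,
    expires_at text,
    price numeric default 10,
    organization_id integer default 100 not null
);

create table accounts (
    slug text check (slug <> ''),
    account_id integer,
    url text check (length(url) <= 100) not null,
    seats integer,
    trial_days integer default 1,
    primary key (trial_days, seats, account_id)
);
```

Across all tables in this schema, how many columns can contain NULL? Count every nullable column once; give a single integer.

api_keys: 2 nullable (price, payload — PK (email, seats) and explicit NOT NULL columns excluded).
features: 8 nullable (feature_id, currency, url, trial_days, limit_value, seats, name, secret — PK (ip, amount) and explicit NOT NULL columns excluded).
organizations: 4 nullable (amount, url, expires_at, price — PK (kind) and explicit NOT NULL columns excluded).
accounts: 1 nullable (slug — PK (trial_days, seats, account_id) and explicit NOT NULL columns excluded).
Total: 2 + 8 + 4 + 1 = 15.

15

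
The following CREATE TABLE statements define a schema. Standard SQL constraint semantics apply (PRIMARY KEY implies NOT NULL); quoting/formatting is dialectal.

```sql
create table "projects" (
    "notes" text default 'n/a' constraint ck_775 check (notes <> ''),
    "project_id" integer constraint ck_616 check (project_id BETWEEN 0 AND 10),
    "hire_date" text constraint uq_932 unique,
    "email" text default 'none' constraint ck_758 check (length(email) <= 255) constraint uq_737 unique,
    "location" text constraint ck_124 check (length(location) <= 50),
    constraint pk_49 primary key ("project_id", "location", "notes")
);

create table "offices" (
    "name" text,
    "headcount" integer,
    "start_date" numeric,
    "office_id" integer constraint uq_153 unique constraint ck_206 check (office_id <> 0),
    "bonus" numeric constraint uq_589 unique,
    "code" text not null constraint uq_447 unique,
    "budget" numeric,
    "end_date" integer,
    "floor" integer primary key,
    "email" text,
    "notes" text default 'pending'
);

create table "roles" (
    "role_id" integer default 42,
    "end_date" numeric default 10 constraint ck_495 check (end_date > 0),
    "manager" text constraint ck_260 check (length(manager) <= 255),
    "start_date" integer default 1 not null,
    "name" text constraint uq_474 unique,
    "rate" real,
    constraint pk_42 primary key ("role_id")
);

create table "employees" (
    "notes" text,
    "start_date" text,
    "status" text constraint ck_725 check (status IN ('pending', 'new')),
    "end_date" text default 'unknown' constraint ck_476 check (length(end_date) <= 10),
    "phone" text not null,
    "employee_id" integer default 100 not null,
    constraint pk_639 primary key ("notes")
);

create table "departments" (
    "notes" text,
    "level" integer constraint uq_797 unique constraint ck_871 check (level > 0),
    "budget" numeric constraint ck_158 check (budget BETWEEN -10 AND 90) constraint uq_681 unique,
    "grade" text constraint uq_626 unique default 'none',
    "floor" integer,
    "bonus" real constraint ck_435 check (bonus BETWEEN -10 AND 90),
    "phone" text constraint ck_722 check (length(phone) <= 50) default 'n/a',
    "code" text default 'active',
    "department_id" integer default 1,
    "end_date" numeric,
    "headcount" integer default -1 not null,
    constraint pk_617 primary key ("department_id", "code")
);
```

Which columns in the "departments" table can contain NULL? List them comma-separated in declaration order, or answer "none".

- notes: no NOT NULL constraint applies → nullable.
- level: CHECK does not forbid NULL (a CHECK constraint passes when its expression is NULL) → nullable.
- budget: CHECK does not forbid NULL (a CHECK constraint passes when its expression is NULL) → nullable.
- grade: UNIQUE does not imply NOT NULL → nullable.
- floor: no NOT NULL constraint applies → nullable.
- bonus: CHECK does not forbid NULL (a CHECK constraint passes when its expression is NULL) → nullable.
- phone: CHECK does not forbid NULL (a CHECK constraint passes when its expression is NULL) → nullable.
- code: part of the PRIMARY KEY, which implies NOT NULL → not nullable.
- department_id: part of the PRIMARY KEY, which implies NOT NULL → not nullable.
- end_date: no NOT NULL constraint applies → nullable.
- headcount: declared NOT NULL → not nullable.

notes, level, budget, grade, floor, bonus, phone, end_date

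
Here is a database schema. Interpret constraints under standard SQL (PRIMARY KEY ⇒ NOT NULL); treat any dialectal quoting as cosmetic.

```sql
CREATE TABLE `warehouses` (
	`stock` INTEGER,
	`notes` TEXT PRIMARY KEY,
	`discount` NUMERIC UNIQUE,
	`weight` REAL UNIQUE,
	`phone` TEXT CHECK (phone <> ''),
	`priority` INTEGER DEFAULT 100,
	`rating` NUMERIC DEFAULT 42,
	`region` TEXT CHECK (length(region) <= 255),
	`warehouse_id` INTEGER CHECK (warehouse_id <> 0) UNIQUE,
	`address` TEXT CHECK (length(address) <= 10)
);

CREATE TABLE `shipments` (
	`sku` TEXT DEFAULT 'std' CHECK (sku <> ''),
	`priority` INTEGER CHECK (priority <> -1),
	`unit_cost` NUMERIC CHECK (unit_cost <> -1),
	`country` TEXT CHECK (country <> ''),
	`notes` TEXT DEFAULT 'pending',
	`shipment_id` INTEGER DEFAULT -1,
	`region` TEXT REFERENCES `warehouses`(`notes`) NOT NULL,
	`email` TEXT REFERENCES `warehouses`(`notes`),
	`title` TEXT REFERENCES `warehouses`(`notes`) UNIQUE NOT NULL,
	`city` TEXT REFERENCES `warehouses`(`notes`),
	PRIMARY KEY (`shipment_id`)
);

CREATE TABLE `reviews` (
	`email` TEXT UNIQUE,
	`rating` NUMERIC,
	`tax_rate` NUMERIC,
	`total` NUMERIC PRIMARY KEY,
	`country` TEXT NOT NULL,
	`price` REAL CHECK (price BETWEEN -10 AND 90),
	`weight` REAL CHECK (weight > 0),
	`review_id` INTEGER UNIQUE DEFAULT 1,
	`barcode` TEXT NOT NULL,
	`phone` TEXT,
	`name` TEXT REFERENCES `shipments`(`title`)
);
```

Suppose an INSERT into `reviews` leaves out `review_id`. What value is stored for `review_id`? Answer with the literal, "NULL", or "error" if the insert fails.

review_id has an explicit DEFAULT 1.
When the column is omitted from an INSERT, that default is used.

1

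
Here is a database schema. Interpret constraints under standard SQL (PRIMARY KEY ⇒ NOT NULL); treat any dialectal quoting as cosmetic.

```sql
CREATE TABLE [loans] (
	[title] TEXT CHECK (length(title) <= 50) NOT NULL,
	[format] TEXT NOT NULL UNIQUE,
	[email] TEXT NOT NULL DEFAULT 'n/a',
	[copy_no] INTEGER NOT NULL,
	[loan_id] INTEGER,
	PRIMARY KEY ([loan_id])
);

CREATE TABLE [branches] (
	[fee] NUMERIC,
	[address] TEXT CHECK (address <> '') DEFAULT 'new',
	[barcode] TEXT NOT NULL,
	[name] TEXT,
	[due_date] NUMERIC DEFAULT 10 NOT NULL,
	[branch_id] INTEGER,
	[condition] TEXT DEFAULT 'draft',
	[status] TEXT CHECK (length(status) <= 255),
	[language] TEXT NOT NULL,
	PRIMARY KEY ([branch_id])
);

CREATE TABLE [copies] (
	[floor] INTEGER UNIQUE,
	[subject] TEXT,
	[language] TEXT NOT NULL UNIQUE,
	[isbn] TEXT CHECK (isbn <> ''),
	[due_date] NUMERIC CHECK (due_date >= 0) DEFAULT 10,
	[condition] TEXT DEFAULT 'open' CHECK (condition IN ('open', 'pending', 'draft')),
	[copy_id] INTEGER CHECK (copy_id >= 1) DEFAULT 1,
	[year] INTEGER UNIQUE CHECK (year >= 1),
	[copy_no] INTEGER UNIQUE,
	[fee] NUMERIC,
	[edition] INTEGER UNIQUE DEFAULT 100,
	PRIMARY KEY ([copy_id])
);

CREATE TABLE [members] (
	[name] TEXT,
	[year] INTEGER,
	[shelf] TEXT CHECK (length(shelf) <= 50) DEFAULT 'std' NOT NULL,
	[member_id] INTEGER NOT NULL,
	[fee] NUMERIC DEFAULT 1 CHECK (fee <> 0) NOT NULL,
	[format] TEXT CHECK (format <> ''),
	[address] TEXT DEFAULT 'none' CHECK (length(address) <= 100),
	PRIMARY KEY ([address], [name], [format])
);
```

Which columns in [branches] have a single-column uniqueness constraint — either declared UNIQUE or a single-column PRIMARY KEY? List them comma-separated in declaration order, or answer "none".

- fee: no UNIQUE or single-column PK constraint.
- address: no UNIQUE or single-column PK constraint.
- barcode: no UNIQUE or single-column PK constraint.
- name: no UNIQUE or single-column PK constraint.
- due_date: no UNIQUE or single-column PK constraint.
- branch_id: single-column PRIMARY KEY → unique.
- condition: no UNIQUE or single-column PK constraint.
- status: no UNIQUE or single-column PK constraint.
- language: no UNIQUE or single-column PK constraint.

branch_id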